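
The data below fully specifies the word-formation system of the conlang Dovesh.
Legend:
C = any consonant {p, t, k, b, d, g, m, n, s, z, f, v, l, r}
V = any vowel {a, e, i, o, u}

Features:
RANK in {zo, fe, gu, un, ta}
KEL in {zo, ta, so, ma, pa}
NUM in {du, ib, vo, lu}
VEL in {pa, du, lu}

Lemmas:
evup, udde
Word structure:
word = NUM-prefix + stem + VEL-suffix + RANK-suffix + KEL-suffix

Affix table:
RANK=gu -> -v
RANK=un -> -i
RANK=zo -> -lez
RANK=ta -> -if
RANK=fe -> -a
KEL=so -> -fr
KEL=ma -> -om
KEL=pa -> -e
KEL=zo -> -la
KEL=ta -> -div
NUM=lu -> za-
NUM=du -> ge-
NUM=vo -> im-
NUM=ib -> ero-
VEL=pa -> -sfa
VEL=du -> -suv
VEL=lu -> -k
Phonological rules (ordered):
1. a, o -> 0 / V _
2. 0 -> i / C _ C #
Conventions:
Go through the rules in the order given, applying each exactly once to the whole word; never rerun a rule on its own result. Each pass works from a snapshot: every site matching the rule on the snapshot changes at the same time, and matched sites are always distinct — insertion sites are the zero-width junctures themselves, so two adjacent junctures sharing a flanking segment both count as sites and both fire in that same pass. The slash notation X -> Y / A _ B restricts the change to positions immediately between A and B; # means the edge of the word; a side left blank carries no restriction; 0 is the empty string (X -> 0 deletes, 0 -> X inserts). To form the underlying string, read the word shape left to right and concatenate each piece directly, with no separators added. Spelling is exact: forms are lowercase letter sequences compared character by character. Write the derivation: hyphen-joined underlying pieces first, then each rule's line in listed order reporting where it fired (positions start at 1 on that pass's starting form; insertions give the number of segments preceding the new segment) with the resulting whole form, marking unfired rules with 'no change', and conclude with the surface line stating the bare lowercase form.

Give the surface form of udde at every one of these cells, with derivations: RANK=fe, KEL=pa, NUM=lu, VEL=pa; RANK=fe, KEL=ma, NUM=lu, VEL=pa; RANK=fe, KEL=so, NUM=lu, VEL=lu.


cell RANK=fe, KEL=pa, NUM=lu, VEL=pa:
underlying: za-udde-sfa-a-e
1. a, o -> 0 / V _: fires at position(s) 10: zauddesfae
2. 0 -> i / C _ C #: no change
surface: zauddesfae

cell RANK=fe, KEL=ma, NUM=lu, VEL=pa:
underlying: za-udde-sfa-a-om
1. a, o -> 0 / V _: fires at position(s) 10, 11: zauddesfam
2. 0 -> i / C _ C #: no change
surface: zauddesfam

cell RANK=fe, KEL=so, NUM=lu, VEL=lu:
underlying: za-udde-k-a-fr
1. a, o -> 0 / V _: no change
2. 0 -> i / C _ C #: inserts after position(s) 9: zauddekafir
surface: zauddekafir


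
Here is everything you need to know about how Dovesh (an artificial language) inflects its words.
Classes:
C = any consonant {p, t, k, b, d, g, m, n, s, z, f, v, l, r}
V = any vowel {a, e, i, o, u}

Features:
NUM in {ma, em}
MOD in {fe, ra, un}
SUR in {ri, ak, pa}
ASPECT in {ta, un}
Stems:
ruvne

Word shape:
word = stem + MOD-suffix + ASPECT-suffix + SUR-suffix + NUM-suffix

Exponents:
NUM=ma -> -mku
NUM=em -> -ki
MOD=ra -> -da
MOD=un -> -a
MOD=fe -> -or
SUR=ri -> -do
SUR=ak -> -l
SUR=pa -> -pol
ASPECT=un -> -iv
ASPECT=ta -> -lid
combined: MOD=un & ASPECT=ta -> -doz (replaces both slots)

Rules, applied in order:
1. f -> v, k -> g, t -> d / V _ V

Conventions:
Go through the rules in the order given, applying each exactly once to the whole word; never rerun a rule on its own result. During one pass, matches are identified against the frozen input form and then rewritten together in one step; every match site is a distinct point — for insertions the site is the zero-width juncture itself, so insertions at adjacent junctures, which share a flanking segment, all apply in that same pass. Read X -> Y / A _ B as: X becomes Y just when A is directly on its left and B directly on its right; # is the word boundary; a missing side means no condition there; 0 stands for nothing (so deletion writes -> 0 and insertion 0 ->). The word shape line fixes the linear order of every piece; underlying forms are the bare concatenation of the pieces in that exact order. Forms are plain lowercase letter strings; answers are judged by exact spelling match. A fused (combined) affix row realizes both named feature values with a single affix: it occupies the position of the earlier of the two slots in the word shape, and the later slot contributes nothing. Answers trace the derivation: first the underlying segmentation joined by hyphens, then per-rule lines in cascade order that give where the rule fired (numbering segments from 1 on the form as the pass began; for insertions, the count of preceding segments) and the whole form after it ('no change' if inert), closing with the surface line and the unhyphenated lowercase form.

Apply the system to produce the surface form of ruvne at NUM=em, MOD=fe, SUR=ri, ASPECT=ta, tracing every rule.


underlying: ruvne-or-lid-do-ki
1. f -> v, k -> g, t -> d / V _ V: fires at position(s) 13: ruvneorliddogi
surface: ruvneorliddogi


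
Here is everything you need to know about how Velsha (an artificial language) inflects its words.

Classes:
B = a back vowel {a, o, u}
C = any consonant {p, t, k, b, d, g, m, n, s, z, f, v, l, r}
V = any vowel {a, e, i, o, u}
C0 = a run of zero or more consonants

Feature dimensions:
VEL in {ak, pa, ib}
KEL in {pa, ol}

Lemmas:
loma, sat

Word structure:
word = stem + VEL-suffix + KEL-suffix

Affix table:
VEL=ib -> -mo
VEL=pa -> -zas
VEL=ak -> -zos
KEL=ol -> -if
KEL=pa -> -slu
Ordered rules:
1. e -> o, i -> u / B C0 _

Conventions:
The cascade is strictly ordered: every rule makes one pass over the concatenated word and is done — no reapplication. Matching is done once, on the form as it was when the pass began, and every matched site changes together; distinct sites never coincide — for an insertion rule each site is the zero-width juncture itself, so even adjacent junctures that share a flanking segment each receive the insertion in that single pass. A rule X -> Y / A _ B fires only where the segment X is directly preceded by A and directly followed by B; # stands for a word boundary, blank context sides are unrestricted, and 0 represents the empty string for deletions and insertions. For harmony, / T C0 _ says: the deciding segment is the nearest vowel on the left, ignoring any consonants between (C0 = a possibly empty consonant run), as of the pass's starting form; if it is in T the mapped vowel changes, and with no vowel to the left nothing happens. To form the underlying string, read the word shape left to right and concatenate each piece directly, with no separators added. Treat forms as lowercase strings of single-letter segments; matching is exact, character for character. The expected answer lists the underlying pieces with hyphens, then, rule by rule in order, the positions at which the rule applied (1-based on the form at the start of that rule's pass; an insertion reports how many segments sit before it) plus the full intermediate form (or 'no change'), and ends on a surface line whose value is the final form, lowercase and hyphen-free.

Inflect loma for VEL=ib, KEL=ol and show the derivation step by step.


underlying: loma-mo-if
1. e -> o, i -> u / B C0 _: fires at position(s) 7: lomamouf
surface: lomamouf


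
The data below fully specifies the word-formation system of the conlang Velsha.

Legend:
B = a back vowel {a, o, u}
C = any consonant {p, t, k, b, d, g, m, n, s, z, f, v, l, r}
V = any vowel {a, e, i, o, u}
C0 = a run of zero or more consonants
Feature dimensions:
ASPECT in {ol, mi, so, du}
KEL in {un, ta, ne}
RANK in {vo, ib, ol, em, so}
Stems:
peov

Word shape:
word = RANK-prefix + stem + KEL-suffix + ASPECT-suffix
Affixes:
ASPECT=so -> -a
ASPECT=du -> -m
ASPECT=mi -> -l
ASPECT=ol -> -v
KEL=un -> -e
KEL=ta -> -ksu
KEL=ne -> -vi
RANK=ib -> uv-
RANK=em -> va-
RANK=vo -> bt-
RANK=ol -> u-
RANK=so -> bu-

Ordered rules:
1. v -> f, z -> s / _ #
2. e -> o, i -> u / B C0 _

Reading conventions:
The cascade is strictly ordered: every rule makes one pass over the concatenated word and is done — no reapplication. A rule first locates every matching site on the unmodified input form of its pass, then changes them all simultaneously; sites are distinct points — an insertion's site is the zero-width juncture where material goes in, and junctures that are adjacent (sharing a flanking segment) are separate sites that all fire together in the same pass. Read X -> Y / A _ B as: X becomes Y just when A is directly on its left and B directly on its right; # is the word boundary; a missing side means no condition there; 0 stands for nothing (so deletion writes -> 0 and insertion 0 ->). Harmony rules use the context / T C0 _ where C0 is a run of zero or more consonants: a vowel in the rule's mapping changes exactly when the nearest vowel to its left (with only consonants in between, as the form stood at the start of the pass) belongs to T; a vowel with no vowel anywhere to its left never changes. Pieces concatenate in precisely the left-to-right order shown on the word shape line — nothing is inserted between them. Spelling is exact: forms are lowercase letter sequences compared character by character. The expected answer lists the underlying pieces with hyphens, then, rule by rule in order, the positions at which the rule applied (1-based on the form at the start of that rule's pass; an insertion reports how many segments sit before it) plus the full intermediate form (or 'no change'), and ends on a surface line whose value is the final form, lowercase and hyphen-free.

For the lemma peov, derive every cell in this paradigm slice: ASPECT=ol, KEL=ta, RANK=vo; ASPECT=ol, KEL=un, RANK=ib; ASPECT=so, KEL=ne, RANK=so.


cell ASPECT=ol, KEL=ta, RANK=vo:
underlying: bt-peov-ksu-v
1. v -> f, z -> s / _ #: fires at position(s) 10: btpeovksuf
2. e -> o, i -> u / B C0 _: no change
surface: btpeovksuf

cell ASPECT=ol, KEL=un, RANK=ib:
underlying: uv-peov-e-v
1. v -> f, z -> s / _ #: fires at position(s) 8: uvpeovef
2. e -> o, i -> u / B C0 _: fires at position(s) 4, 7: uvpoovof
surface: uvpoovof

cell ASPECT=so, KEL=ne, RANK=so:
underlying: bu-peov-vi-a
1. v -> f, z -> s / _ #: no change
2. e -> o, i -> u / B C0 _: fires at position(s) 4, 8: bupoovvua
surface: bupoovvua


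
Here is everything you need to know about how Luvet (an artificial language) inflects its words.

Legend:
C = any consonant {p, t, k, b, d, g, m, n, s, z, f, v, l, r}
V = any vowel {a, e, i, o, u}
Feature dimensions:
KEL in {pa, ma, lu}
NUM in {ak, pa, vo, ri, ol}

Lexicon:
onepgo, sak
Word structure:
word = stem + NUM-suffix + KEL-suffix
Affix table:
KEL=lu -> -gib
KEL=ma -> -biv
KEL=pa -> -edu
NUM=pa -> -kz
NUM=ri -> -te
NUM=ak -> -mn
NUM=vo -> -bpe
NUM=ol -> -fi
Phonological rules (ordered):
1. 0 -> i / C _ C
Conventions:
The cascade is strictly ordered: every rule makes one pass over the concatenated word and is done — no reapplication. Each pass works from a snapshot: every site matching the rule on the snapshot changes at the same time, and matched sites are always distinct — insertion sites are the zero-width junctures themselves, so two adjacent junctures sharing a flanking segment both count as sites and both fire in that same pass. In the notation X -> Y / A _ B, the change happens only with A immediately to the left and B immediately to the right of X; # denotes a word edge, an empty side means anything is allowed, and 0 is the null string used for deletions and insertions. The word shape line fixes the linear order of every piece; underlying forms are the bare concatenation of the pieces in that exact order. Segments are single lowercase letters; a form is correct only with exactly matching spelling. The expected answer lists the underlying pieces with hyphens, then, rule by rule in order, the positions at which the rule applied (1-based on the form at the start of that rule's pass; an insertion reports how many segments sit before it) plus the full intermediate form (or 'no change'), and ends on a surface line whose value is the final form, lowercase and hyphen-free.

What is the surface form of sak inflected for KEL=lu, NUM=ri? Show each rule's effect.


underlying: sak-te-gib
1. 0 -> i / C _ C: inserts after position(s) 3: sakitegib
surface: sakitegib


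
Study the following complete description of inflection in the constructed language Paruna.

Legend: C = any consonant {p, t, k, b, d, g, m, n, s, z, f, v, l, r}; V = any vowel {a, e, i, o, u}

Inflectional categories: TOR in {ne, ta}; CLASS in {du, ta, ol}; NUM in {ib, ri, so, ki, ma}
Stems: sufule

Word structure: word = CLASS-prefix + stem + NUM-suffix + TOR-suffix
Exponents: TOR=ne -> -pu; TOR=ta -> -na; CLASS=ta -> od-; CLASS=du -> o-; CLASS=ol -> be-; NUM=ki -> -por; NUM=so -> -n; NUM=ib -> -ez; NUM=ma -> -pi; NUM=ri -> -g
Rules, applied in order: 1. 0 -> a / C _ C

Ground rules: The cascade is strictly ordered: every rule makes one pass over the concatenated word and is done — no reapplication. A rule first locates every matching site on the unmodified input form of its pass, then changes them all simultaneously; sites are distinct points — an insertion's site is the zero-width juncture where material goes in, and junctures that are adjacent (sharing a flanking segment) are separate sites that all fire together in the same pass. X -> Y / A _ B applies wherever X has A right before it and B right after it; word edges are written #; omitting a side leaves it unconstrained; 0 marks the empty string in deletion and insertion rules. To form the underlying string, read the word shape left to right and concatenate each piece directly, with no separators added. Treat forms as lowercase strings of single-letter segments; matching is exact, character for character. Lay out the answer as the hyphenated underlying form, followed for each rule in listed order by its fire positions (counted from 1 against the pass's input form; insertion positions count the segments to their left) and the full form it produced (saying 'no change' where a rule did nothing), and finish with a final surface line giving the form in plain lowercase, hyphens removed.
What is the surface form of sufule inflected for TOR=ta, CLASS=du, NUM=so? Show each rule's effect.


underlying: o-sufule-n-na
1. 0 -> a / C _ C: inserts after position(s) 8: osufulenana
surface: osufulenana


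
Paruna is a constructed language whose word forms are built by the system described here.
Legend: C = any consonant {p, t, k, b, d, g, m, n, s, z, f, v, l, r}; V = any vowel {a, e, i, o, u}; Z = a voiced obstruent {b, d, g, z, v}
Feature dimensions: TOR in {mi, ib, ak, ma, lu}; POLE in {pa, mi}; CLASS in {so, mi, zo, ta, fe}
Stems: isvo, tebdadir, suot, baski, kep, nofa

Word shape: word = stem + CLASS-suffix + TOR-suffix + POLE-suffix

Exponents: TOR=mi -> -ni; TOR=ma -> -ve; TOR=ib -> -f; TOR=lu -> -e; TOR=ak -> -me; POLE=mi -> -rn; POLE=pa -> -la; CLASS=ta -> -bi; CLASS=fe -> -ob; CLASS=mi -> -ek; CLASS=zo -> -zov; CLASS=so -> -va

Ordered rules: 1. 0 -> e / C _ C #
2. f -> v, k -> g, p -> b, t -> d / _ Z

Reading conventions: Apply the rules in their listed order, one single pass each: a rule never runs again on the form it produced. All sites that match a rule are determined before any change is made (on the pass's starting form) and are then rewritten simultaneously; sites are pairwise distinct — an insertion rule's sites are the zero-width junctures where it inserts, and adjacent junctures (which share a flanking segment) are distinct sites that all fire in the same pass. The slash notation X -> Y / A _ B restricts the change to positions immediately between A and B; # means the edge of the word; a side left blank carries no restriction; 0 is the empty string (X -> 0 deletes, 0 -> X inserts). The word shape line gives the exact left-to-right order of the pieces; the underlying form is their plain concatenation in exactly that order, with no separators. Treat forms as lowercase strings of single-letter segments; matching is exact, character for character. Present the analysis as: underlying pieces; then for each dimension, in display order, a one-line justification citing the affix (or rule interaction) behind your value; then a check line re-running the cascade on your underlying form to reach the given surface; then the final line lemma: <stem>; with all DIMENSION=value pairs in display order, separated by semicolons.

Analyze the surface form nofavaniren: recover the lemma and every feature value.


underlying: nofa-va-ni-rn
TOR=mi - signalled by the affix -ni
POLE=mi - signalled by the affix -rn
CLASS=so - signalled by the affix -va
check: nofavanirn -> nofavaniren -> nofavaniren
lemma: nofa; TOR=mi; POLE=mi; CLASS=so


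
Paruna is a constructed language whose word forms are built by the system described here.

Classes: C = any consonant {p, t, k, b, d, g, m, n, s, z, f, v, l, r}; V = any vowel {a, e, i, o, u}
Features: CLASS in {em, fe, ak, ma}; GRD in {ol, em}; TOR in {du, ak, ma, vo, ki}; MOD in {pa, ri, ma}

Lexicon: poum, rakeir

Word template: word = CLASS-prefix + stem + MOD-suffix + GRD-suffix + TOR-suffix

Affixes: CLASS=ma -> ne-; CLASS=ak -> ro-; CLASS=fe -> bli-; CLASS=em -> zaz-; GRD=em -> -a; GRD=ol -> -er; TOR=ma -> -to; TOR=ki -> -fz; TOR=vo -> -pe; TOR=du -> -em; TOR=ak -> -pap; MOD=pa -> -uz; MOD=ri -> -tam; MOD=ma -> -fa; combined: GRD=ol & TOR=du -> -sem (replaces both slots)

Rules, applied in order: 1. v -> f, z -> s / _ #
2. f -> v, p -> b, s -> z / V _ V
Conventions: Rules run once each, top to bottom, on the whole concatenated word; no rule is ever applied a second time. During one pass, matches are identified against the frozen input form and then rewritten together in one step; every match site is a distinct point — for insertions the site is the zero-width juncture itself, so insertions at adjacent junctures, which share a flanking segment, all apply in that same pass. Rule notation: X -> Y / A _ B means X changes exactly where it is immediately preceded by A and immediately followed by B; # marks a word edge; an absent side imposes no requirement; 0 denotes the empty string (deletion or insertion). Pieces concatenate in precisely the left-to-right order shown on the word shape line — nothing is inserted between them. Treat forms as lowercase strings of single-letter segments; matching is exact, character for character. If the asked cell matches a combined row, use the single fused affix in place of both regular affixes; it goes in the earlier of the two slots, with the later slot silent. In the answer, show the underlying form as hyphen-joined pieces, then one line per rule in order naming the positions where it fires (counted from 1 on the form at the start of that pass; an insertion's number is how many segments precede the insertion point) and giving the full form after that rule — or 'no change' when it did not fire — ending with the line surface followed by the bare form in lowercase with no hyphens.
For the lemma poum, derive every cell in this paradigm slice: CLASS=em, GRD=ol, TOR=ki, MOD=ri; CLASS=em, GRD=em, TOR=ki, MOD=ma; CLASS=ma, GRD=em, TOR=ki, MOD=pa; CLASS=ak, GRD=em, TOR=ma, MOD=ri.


cell CLASS=em, GRD=ol, TOR=ki, MOD=ri:
underlying: zaz-poum-tam-er-fz
1. v -> f, z -> s / _ #: fires at position(s) 14: zazpoumtamerfs
2. f -> v, p -> b, s -> z / V _ V: no change
surface: zazpoumtamerfs

cell CLASS=em, GRD=em, TOR=ki, MOD=ma:
underlying: zaz-poum-fa-a-fz
1. v -> f, z -> s / _ #: fires at position(s) 12: zazpoumfaafs
2. f -> v, p -> b, s -> z / V _ V: no change
surface: zazpoumfaafs

cell CLASS=ma, GRD=em, TOR=ki, MOD=pa:
underlying: ne-poum-uz-a-fz
1. v -> f, z -> s / _ #: fires at position(s) 11: nepoumuzafs
2. f -> v, p -> b, s -> z / V _ V: fires at position(s) 3: neboumuzafs
surface: neboumuzafs

cell CLASS=ak, GRD=em, TOR=ma, MOD=ri:
underlying: ro-poum-tam-a-to
1. v -> f, z -> s / _ #: no change
2. f -> v, p -> b, s -> z / V _ V: fires at position(s) 3: roboumtamato
surface: roboumtamato


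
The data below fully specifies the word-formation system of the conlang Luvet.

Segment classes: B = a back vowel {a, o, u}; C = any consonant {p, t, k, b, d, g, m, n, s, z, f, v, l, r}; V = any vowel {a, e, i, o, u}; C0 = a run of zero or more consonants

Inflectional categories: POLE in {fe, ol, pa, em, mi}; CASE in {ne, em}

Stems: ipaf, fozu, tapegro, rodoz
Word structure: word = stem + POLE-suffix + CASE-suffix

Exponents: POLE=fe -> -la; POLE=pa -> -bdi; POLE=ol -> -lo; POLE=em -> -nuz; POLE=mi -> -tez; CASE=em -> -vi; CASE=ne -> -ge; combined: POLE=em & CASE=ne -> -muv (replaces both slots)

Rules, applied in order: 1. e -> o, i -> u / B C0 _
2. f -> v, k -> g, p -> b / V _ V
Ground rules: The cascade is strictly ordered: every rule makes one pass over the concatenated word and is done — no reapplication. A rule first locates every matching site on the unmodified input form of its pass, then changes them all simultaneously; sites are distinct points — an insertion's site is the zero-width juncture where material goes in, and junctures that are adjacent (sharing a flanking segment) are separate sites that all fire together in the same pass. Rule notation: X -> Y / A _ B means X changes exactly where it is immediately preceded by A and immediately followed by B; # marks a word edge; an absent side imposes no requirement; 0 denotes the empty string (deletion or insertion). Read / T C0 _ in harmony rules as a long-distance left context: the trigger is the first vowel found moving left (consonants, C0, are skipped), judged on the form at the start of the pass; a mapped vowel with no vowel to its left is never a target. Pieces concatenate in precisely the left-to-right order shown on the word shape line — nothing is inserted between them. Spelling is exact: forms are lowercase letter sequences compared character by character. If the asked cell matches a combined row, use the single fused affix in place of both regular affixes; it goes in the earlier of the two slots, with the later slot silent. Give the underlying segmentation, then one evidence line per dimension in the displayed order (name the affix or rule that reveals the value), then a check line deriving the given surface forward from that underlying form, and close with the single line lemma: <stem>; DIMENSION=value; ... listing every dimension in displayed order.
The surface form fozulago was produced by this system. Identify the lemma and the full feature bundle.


underlying: fozu-la-ge
POLE=fe - signalled by the affix -la
CASE=ne - signalled by the affix -ge
check: fozulage -> fozulago -> fozulago
lemma: fozu; POLE=fe; CASE=ne


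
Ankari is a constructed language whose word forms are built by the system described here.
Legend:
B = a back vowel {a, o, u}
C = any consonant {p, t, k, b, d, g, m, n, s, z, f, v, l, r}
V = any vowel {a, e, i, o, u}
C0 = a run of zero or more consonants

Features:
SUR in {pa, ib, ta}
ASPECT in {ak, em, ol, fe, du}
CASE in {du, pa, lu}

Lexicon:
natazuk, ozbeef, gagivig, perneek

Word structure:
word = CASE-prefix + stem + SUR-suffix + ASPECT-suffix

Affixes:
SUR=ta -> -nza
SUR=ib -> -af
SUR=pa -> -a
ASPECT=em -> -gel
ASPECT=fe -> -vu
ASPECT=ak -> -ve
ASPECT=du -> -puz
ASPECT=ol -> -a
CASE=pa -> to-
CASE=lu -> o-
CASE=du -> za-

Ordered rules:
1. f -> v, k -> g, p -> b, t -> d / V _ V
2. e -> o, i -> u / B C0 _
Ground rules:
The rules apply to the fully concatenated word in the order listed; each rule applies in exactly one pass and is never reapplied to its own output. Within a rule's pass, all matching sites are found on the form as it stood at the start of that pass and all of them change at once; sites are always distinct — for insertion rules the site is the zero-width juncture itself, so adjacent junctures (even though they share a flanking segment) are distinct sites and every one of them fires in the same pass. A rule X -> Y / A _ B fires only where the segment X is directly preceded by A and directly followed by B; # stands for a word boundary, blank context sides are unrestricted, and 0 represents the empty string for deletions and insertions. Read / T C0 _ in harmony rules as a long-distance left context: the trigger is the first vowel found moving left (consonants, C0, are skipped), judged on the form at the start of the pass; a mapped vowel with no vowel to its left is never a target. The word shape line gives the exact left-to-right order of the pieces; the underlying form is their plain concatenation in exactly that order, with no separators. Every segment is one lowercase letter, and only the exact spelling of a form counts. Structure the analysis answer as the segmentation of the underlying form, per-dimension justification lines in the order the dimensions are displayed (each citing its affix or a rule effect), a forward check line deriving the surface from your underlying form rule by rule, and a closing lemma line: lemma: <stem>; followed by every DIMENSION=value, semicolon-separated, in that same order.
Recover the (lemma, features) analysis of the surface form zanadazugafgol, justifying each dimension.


underlying: za-natazuk-af-gel
SUR=ib - signalled by the affix -af
ASPECT=em - signalled by the affix -gel
CASE=du - signalled by the affix za-
check: zanatazukafgel -> zanadazugafgel -> zanadazugafgol
lemma: natazuk; SUR=ib; ASPECT=em; CASE=du


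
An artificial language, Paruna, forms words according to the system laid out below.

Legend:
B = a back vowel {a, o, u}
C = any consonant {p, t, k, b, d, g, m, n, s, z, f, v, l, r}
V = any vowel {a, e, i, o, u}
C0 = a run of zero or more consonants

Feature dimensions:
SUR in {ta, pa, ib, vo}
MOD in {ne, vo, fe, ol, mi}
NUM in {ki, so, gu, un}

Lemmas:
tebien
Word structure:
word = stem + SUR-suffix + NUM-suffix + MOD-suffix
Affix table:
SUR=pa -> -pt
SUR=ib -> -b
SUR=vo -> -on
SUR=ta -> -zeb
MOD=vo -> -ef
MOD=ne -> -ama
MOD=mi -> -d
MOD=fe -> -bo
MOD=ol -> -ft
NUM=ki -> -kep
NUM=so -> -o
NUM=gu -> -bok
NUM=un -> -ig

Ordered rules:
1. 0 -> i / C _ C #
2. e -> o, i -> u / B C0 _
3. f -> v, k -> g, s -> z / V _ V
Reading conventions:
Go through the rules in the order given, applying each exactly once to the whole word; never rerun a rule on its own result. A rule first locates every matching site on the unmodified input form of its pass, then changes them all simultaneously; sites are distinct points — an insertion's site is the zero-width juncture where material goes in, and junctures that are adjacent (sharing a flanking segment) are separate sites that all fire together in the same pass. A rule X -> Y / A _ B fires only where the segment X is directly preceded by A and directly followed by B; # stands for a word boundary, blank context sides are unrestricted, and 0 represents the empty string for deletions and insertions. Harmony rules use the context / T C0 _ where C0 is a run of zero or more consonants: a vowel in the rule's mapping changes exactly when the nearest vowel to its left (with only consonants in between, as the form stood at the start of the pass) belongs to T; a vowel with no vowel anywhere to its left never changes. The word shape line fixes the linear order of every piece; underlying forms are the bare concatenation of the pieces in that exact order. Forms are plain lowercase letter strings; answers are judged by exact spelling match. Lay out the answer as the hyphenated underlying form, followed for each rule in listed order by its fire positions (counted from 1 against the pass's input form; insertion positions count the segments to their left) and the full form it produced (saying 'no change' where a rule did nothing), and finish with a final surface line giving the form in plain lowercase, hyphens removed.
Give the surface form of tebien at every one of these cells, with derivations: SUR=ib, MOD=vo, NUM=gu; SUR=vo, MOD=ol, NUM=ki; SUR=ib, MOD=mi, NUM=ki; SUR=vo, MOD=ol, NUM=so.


cell SUR=ib, MOD=vo, NUM=gu:
underlying: tebien-b-bok-ef
1. 0 -> i / C _ C #: no change
2. e -> o, i -> u / B C0 _: fires at position(s) 11: tebienbbokof
3. f -> v, k -> g, s -> z / V _ V: fires at position(s) 10: tebienbbogof
surface: tebienbbogof

cell SUR=vo, MOD=ol, NUM=ki:
underlying: tebien-on-kep-ft
1. 0 -> i / C _ C #: inserts after position(s) 12: tebienonkepfit
2. e -> o, i -> u / B C0 _: fires at position(s) 10: tebienonkopfit
3. f -> v, k -> g, s -> z / V _ V: no change
surface: tebienonkopfit

cell SUR=ib, MOD=mi, NUM=ki:
underlying: tebien-b-kep-d
1. 0 -> i / C _ C #: inserts after position(s) 10: tebienbkepid
2. e -> o, i -> u / B C0 _: no change
3. f -> v, k -> g, s -> z / V _ V: no change
surface: tebienbkepid

cell SUR=vo, MOD=ol, NUM=so:
underlying: tebien-on-o-ft
1. 0 -> i / C _ C #: inserts after position(s) 10: tebienonofit
2. e -> o, i -> u / B C0 _: fires at position(s) 11: tebienonofut
3. f -> v, k -> g, s -> z / V _ V: fires at position(s) 10: tebienonovut
surface: tebienonovut


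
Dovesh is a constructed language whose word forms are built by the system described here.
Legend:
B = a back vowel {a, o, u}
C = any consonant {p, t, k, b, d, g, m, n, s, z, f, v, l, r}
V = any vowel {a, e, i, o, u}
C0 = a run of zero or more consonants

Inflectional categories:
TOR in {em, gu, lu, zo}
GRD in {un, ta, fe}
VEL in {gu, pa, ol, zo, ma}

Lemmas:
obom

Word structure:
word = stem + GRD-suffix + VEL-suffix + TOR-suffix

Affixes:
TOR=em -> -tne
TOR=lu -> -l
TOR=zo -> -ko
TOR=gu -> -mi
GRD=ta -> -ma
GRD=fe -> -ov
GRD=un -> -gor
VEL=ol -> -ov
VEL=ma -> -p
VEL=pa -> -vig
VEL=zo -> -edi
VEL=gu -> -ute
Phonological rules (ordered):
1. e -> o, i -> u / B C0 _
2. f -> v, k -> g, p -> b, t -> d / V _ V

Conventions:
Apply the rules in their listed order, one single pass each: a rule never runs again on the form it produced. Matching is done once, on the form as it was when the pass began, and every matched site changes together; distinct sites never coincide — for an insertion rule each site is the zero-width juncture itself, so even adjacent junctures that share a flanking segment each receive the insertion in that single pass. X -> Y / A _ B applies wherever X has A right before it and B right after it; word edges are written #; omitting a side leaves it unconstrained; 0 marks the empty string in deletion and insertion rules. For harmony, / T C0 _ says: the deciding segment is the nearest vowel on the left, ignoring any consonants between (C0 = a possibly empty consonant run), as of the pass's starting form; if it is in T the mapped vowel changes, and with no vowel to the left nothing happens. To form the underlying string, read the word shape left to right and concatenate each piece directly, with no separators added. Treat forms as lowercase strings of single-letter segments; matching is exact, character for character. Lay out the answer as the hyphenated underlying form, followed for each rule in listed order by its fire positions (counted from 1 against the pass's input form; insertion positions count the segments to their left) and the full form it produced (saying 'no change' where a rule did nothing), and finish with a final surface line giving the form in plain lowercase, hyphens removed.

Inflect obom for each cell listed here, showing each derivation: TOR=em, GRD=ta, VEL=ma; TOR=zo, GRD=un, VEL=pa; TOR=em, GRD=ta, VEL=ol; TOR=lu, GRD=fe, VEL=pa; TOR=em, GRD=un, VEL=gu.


cell TOR=em, GRD=ta, VEL=ma:
underlying: obom-ma-p-tne
1. e -> o, i -> u / B C0 _: fires at position(s) 10: obommaptno
2. f -> v, k -> g, p -> b, t -> d / V _ V: no change
surface: obommaptno

cell TOR=zo, GRD=un, VEL=pa:
underlying: obom-gor-vig-ko
1. e -> o, i -> u / B C0 _: fires at position(s) 9: obomgorvugko
2. f -> v, k -> g, p -> b, t -> d / V _ V: no change
surface: obomgorvugko

cell TOR=em, GRD=ta, VEL=ol:
underlying: obom-ma-ov-tne
1. e -> o, i -> u / B C0 _: fires at position(s) 11: obommaovtno
2. f -> v, k -> g, p -> b, t -> d / V _ V: no change
surface: obommaovtno

cell TOR=lu, GRD=fe, VEL=pa:
underlying: obom-ov-vig-l
1. e -> o, i -> u / B C0 _: fires at position(s) 8: obomovvugl
2. f -> v, k -> g, p -> b, t -> d / V _ V: no change
surface: obomovvugl

cell TOR=em, GRD=un, VEL=gu:
underlying: obom-gor-ute-tne
1. e -> o, i -> u / B C0 _: fires at position(s) 10: obomgorutotne
2. f -> v, k -> g, p -> b, t -> d / V _ V: fires at position(s) 9: obomgorudotne
surface: obomgorudotne


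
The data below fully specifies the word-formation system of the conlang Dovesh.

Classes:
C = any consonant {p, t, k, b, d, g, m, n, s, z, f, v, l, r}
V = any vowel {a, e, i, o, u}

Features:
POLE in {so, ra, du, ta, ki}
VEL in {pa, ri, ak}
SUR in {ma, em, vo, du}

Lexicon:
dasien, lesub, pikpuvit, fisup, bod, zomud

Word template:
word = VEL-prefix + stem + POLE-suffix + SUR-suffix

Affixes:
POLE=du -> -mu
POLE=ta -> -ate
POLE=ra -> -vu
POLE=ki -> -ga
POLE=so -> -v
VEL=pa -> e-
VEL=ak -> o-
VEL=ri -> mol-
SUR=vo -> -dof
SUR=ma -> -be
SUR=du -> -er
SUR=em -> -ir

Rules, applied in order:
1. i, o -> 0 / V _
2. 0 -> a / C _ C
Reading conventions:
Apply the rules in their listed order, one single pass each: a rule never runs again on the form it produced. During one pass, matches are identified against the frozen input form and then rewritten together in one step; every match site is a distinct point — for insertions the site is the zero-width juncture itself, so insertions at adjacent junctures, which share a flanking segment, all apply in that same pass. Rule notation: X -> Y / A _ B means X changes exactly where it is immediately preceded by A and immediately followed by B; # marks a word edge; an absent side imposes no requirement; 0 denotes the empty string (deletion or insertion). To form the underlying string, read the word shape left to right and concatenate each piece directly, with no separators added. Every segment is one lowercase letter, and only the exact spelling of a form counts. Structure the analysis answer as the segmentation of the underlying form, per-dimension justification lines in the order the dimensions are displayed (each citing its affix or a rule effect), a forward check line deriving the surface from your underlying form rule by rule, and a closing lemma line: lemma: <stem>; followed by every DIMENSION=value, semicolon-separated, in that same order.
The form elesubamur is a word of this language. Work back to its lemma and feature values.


underlying: e-lesub-mu-ir
POLE=du - signalled by the affix -mu
VEL=pa - signalled by the affix e-
SUR=em - signalled by the affix -ir
check: elesubmuir -> elesubmur -> elesubamur
lemma: lesub; POLE=du; VEL=pa; SUR=em


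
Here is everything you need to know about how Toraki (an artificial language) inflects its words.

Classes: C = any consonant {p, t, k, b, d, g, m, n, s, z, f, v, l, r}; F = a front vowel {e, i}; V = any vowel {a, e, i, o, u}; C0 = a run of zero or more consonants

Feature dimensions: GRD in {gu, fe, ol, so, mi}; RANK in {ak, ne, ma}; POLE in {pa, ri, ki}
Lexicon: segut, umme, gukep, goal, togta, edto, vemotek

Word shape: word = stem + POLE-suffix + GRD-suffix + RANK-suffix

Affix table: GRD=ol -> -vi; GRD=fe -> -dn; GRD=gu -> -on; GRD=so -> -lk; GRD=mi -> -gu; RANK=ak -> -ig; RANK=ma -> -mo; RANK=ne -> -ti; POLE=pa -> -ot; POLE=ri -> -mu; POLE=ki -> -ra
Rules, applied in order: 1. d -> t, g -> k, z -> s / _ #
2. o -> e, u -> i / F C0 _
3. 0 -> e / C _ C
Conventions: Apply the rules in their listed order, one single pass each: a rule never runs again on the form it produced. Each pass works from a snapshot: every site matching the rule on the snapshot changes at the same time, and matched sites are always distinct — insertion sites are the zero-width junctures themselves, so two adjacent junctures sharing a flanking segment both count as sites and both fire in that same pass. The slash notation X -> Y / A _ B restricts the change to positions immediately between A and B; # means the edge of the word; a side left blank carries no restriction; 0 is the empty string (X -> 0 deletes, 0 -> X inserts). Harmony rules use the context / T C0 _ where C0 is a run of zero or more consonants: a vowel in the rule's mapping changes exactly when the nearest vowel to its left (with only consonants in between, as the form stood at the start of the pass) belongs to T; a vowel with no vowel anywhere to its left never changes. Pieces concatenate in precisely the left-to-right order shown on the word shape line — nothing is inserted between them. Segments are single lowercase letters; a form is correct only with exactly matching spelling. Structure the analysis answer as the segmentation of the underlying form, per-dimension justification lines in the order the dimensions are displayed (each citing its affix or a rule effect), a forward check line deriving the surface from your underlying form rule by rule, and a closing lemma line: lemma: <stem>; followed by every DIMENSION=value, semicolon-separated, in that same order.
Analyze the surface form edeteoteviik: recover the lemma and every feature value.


underlying: edto-ot-vi-ig
GRD=ol - signalled by the affix -vi
RANK=ak - signalled by the affix -ig
POLE=pa - signalled by the affix -ot
check: edtootviig -> edtootviik -> edteotviik -> edeteoteviik
lemma: edto; GRD=ol; RANK=ak; POLE=pa


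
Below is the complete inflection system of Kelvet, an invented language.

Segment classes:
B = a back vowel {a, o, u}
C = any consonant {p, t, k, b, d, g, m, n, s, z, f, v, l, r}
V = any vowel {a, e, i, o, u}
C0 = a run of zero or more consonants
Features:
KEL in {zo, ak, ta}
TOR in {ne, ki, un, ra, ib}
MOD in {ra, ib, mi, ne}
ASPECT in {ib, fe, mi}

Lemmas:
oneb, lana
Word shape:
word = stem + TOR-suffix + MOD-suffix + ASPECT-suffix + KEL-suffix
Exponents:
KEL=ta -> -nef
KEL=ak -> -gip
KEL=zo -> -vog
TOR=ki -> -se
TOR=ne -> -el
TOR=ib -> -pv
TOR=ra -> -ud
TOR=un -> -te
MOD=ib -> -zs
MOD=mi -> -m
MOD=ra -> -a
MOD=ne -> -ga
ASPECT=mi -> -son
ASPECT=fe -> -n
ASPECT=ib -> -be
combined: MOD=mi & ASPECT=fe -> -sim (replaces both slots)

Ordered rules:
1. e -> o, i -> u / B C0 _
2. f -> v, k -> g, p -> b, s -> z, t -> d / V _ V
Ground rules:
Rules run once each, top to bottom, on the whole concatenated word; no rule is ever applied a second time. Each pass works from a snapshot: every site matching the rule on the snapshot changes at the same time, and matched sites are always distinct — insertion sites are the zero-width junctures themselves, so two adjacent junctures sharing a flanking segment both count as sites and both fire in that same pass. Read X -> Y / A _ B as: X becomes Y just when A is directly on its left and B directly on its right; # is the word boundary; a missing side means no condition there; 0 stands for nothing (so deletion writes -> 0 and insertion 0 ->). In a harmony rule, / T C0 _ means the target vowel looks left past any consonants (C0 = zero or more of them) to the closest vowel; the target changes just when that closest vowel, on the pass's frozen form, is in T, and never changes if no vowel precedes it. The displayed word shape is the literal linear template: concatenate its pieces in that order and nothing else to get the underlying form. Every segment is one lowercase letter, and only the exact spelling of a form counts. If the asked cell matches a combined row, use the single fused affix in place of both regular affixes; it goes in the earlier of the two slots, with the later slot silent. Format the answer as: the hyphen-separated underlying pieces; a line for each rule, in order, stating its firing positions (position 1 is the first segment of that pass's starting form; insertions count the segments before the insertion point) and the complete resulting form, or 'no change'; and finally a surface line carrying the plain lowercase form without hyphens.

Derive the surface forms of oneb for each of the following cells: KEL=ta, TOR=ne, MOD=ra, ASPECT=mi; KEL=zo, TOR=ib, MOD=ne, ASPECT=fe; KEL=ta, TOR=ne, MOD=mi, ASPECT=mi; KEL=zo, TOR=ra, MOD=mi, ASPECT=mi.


cell KEL=ta, TOR=ne, MOD=ra, ASPECT=mi:
underlying: oneb-el-a-son-nef
1. e -> o, i -> u / B C0 _: fires at position(s) 3, 12: onobelasonnof
2. f -> v, k -> g, p -> b, s -> z, t -> d / V _ V: fires at position(s) 8: onobelazonnof
surface: onobelazonnof

cell KEL=zo, TOR=ib, MOD=ne, ASPECT=fe:
underlying: oneb-pv-ga-n-vog
1. e -> o, i -> u / B C0 _: fires at position(s) 3: onobpvganvog
2. f -> v, k -> g, p -> b, s -> z, t -> d / V _ V: no change
surface: onobpvganvog

cell KEL=ta, TOR=ne, MOD=mi, ASPECT=mi:
underlying: oneb-el-m-son-nef
1. e -> o, i -> u / B C0 _: fires at position(s) 3, 12: onobelmsonnof
2. f -> v, k -> g, p -> b, s -> z, t -> d / V _ V: no change
surface: onobelmsonnof

cell KEL=zo, TOR=ra, MOD=mi, ASPECT=mi:
underlying: oneb-ud-m-son-vog
1. e -> o, i -> u / B C0 _: fires at position(s) 3: onobudmsonvog
2. f -> v, k -> g, p -> b, s -> z, t -> d / V _ V: no change
surface: onobudmsonvog
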